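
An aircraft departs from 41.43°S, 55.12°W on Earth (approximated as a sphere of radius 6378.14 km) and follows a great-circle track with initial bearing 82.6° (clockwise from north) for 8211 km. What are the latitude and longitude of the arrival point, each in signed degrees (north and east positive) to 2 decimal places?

-5.30°, 17.86°

Angular distance δ = d/R = 8211/6378.14 = 1.28737 rad; initial bearing θ = 1.4416 rad.
sin φ₂ = sin φ₁ cos δ + cos φ₁ sin δ cos θ = (-0.6617)(0.2797) + (0.7498)(0.9601)(0.1288) = -0.0923, so φ₂ = -5.30°.
Δλ = atan2(sin θ sin δ cos φ₁, cos δ − sin φ₁ sin φ₂) = atan2(0.7139, 0.2186) = 72.978°.
λ₂ = -55.120° + 72.978° = 17.86°.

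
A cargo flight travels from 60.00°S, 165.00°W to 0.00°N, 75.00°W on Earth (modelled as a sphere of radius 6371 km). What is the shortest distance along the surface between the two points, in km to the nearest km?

10008 km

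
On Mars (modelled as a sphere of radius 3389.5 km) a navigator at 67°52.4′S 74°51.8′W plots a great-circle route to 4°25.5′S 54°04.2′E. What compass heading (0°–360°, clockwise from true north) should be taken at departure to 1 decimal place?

128.2°

Δλ = 128.933° = 2.2503 rad.
y = sin Δλ · cos φ₂ = (0.7779)(0.9970) = 0.7756
x = cos φ₁ sin φ₂ − sin φ₁ cos φ₂ cos Δλ = (0.3767)(-0.0772) − (-0.9264)(0.9970)(-0.6284) = -0.6095
θ = atan2(y, x) = 128.16°, so the bearing is 128.2°.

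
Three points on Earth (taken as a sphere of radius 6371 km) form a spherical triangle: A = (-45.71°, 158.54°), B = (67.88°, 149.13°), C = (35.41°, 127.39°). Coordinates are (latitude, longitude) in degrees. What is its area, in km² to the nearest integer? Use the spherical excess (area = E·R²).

Side lengths (central angles): a = 0.6062, b = 1.4984, c = 1.9864 rad; semiperimeter s = 2.0455.
By l'Huilier's theorem, tan(E/4) = √[tan(s/2) tan((s−a)/2) tan((s−b)/2) tan((s−c)/2)], giving spherical excess E = 0.4348 rad.
Area = E·R² = 0.4348 × (6371)² ≈ 17646661 km².

17646661 km²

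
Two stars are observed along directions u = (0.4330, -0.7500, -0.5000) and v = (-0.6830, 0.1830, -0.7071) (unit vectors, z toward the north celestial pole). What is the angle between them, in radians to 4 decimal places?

u·v = -0.0794; |u| = 1.0000, |v| = 1.0000.
cos θ = (u·v)/(|u||v|) = -0.0794, so θ = 1.6503 rad.

1.6503 rad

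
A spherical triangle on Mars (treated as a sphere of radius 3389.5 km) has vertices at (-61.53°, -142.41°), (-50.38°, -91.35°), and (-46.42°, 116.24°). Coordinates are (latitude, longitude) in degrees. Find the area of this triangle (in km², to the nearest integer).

Side lengths (central angles): a = 1.4016, b = 0.9617, c = 0.5192 rad; semiperimeter s = 1.4413.
By l'Huilier's theorem, tan(E/4) = √[tan(s/2) tan((s−a)/2) tan((s−b)/2) tan((s−c)/2)], giving spherical excess E = 0.1839 rad.
Area = E·R² = 0.1839 × (3389.5)² ≈ 2112225 km².

2112225 km²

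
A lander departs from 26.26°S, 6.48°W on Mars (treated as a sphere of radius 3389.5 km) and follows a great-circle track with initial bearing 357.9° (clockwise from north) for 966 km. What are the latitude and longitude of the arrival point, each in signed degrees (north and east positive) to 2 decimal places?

-9.94°, -7.08°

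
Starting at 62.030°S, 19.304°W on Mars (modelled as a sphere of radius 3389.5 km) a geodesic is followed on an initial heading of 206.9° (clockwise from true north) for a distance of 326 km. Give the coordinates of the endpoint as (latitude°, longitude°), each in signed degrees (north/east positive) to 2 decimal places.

Angular distance δ = d/R = 326/3389.5 = 0.09618 rad; initial bearing θ = 3.6111 rad.
sin φ₂ = sin φ₁ cos δ + cos φ₁ sin δ cos θ = (-0.8832)(0.9954) + (0.4690)(0.0960)(-0.8918) = -0.9193, so φ₂ = -66.82°.
Δλ = atan2(sin θ sin δ cos φ₁, cos δ − sin φ₁ sin φ₂) = atan2(-0.0204, 0.1835) = -6.337°.
λ₂ = -19.304° − 6.337° = -25.64°.

-66.82°, -25.64°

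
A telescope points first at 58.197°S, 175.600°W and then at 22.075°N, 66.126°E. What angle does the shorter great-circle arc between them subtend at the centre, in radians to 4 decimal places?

2.1540 rad

Let φ₁ = -1.0157 rad, φ₂ = 0.3853 rad, and Δλ = -2.0643 rad.
cos c = sin φ₁ sin φ₂ + cos φ₁ cos φ₂ cos Δλ = (-0.8499)(0.3758) + (0.5270)(0.9267)(-0.4737) = -0.55073,
so c = arccos(-0.55073) = 2.15404 rad.
So the angular separation is 2.1540 rad.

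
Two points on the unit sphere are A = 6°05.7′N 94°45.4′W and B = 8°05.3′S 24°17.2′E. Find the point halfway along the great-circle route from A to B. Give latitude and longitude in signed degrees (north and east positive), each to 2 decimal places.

-1.96°, -35.45°

Central angle δ = 2.0862 rad. Interpolating on the sphere with fraction f = 0.5:
P = [sin((1−f)δ)·A + sin(fδ)·B] / sin δ = 0.9929·A + 0.9929·B in Cartesian coordinates,
giving P = (0.8142, -0.5796, -0.0343), i.e. latitude -1.96°, longitude -35.45°.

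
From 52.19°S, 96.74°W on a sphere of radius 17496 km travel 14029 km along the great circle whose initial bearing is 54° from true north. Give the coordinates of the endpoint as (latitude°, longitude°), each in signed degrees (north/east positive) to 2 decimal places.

-16.88°, -59.33°

Angular distance δ = d/R = 14029/17496 = 0.80184 rad; initial bearing θ = 0.9425 rad.
sin φ₂ = sin φ₁ cos δ + cos φ₁ sin δ cos θ = (-0.7900)(0.6954) + (0.6130)(0.7186)(0.5878) = -0.2904, so φ₂ = -16.88°.
Δλ = atan2(sin θ sin δ cos φ₁, cos δ − sin φ₁ sin φ₂) = atan2(0.3564, 0.4659) = 37.415°.
λ₂ = -96.740° + 37.415° = -59.33°.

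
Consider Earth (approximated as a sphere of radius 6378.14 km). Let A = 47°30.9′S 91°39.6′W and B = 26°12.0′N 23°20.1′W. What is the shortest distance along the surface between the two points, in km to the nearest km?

10669 km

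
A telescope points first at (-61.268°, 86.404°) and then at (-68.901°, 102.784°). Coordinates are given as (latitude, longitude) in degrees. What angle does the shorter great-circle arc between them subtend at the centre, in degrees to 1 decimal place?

10.2°

With latitudes φ₁ = -61.268°, φ₂ = -68.901° and longitude difference Δλ = 16.380°:
cos c = sin φ₁ sin φ₂ + cos φ₁ cos φ₂ cos Δλ = (-0.8769)(-0.9330) + (0.4807)(0.3600)(0.9594) = 0.98412,
so c = arccos(0.98412) = 0.17847 rad.
So the angular separation is 10.2°.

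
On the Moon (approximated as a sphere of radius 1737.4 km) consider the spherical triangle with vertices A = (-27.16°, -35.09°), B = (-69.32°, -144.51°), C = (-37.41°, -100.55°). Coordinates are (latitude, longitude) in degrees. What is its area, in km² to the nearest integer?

1142758 km²

Side lengths (central angles): a = 0.6915, b = 0.9633, c = 1.2423 rad; semiperimeter s = 1.4486.
By l'Huilier's theorem, tan(E/4) = √[tan(s/2) tan((s−a)/2) tan((s−b)/2) tan((s−c)/2)], giving spherical excess E = 0.3786 rad.
Area = E·R² = 0.3786 × (1737.4)² ≈ 1142758 km².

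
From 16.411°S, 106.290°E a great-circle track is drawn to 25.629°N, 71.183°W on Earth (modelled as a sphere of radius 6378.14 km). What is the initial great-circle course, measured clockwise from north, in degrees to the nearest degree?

Δλ = -177.473° = -3.0975 rad.
y = sin Δλ · cos φ₂ = (-0.0441)(0.9016) = -0.0398
x = cos φ₁ sin φ₂ − sin φ₁ cos φ₂ cos Δλ = (0.9593)(0.4325) − (-0.2825)(0.9016)(-0.9990) = 0.1604
θ = atan2(y, x) = -13.92°; adding 360° gives 346°.

346°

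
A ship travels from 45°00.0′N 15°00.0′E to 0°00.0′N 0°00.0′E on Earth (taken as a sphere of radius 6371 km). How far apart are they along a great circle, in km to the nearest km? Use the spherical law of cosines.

5217 km

With latitudes φ₁ = 45.000°, φ₂ = 0.000° and longitude difference Δλ = -15.000°:
cos c = sin φ₁ sin φ₂ + cos φ₁ cos φ₂ cos Δλ = (0.7071)(0.0000) + (0.7071)(1.0000)(0.9659) = 0.68301,
so c = arccos(0.68301) = 0.81892 rad.
Distance = R·c = 6371 × 0.8189 ≈ 5217 km.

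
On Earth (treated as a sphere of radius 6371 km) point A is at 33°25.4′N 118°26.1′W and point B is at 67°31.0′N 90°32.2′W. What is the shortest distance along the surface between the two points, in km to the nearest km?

Let φ₁ = 0.5833 rad, φ₂ = 1.1784 rad, and Δλ = 0.4869 rad.
Haversine: a = sin²(Δφ/2) + cos φ₁ cos φ₂ sin²(Δλ/2) = 0.0859 + (0.8346)(0.3824)(0.0581) = 0.10448.
Central angle c = 2·arcsin(√a) = 0.65830 rad.
Distance = R·c = 6371 × 0.6583 ≈ 4194 km.

4194 km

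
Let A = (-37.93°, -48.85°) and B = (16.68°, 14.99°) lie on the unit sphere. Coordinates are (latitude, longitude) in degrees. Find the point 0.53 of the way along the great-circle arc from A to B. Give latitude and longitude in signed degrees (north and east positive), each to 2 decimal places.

The central angle between A and B is δ = 1.4135 rad.
With f = 0.53, the slerp weights are sin((1−f)δ)/sin δ = 0.6242 and sin(fδ)/sin δ = 0.6895.
Weighted sum of the unit vectors: (0.6242)·(0.5190,-0.5939,-0.6147) + (0.6895)·(0.9253,0.2478,0.2870) = (0.9620, -0.1999, -0.1858).
Converting back: φ = atan2(z, √(x²+y²)) = -10.71°, λ = atan2(y, x) = -11.74°.

-10.71°, -11.74°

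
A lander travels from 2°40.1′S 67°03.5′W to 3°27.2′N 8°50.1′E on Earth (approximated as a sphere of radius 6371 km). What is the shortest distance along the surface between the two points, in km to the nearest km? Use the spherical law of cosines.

In radians: φ₁ = -0.0466, φ₂ = 0.0603, Δλ = 75.893° = 1.3246 rad.
cos c = sin φ₁ sin φ₂ + cos φ₁ cos φ₂ cos Δλ = (-0.0466)(0.0602) + (0.9989)(0.9982)(0.2437) = 0.24022,
so c = arccos(0.24022) = 1.32821 rad.
Distance = R·c = 6371 × 1.3282 ≈ 8462 km.

8462 km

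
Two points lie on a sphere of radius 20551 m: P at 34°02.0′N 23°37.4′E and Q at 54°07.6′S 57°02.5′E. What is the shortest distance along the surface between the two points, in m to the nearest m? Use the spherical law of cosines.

With latitudes φ₁ = 34.033°, φ₂ = -54.127° and longitude difference Δλ = 33.418°:
cos c = sin φ₁ sin φ₂ + cos φ₁ cos φ₂ cos Δλ = (0.5597)(-0.8103) + (0.8287)(0.5860)(0.8347) = -0.04818,
so c = arccos(-0.04818) = 1.61899 rad.
Distance = R·c = 20551 × 1.6190 ≈ 33272 m.

33272 m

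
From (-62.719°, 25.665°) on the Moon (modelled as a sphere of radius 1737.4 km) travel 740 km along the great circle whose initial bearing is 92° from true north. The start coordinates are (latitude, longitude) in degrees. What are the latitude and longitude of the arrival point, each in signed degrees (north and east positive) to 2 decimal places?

Angular distance δ = d/R = 740/1737.4 = 0.42592 rad; initial bearing θ = 1.6057 rad.
sin φ₂ = sin φ₁ cos δ + cos φ₁ sin δ cos θ = (-0.8888)(0.9107) + (0.4584)(0.4132)(-0.0349) = -0.8160, so φ₂ = -54.68°.
Δλ = atan2(sin θ sin δ cos φ₁, cos δ − sin φ₁ sin φ₂) = atan2(0.1893, 0.1854) = 45.583°.
λ₂ = 25.665° + 45.583° = 71.25°.

-54.68°, 71.25°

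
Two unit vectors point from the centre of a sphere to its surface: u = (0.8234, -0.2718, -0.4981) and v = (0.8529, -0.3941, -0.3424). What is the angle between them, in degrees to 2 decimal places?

11.49°

u·v = 0.9799; |u| = 1.0000, |v| = 1.0000.
cos θ = (u·v)/(|u||v|) = 0.9800, so θ = 11.49°.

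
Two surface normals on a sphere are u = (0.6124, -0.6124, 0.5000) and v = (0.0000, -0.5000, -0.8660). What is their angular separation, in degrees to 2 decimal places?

u·v = -0.1268; |u| = 1.0000, |v| = 1.0000.
cos θ = (u·v)/(|u||v|) = -0.1268, so θ = 97.28°.

97.28°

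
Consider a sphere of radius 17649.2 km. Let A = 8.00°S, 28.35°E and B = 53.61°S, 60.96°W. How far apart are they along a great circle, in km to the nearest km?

25616 km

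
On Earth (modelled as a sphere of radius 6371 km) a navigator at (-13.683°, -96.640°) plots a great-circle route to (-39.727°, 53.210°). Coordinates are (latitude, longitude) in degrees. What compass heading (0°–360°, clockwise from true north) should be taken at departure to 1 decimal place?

Δλ = 149.850° = 2.6154 rad.
y = sin Δλ · cos φ₂ = (0.5023)(0.7691) = 0.3863
x = cos φ₁ sin φ₂ − sin φ₁ cos φ₂ cos Δλ = (0.9716)(-0.6391) − (-0.2365)(0.7691)(-0.8647) = -0.7783
θ = atan2(y, x) = 153.60°, so the bearing is 153.6°.

153.6°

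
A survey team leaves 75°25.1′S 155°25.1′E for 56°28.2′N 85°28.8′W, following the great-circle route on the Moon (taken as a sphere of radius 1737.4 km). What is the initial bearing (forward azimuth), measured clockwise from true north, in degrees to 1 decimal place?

Δλ = 119.102° = 2.0787 rad.
y = sin Δλ · cos φ₂ = (0.8738)(0.5524) = 0.4826
x = cos φ₁ sin φ₂ − sin φ₁ cos φ₂ cos Δλ = (0.2518)(0.8336) − (-0.9678)(0.5524)(-0.4864) = -0.0501
θ = atan2(y, x) = 95.93°, so the bearing is 95.9°.

95.9°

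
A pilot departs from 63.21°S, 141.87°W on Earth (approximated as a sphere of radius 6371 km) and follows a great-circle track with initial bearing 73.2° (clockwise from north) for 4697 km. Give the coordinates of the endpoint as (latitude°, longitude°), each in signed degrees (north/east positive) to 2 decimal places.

-34.98°, -90.11°

Angular distance δ = d/R = 4697/6371 = 0.73725 rad; initial bearing θ = 1.2776 rad.
sin φ₂ = sin φ₁ cos δ + cos φ₁ sin δ cos θ = (-0.8927)(0.7403) + (0.4507)(0.6723)(0.2890) = -0.5733, so φ₂ = -34.98°.
Δλ = atan2(sin θ sin δ cos φ₁, cos δ − sin φ₁ sin φ₂) = atan2(0.2901, 0.2286) = 51.762°.
λ₂ = -141.870° + 51.762° = -90.11°.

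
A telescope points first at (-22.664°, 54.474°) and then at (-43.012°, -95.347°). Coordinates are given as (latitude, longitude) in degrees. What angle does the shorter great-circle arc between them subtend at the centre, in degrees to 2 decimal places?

108.69°

With latitudes φ₁ = -22.664°, φ₂ = -43.012° and longitude difference Δλ = -149.821°:
Haversine: a = sin²(Δφ/2) + cos φ₁ cos φ₂ sin²(Δλ/2) = 0.0312 + (0.9228)(0.7312)(0.9322) = 0.66022.
Central angle c = 2·arcsin(√a) = 1.89699 rad.
So the angular separation is 108.69°.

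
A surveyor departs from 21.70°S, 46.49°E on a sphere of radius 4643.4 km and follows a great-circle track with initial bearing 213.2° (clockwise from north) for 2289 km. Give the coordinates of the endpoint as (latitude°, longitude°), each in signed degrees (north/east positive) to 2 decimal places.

-43.92°, 25.41°

Angular distance δ = d/R = 2289/4643.4 = 0.49296 rad; initial bearing θ = 3.7210 rad.
sin φ₂ = sin φ₁ cos δ + cos φ₁ sin δ cos θ = (-0.3697)(0.8809) + (0.9291)(0.4732)(-0.8368) = -0.6936, so φ₂ = -43.92°.
Δλ = atan2(sin θ sin δ cos φ₁, cos δ − sin φ₁ sin φ₂) = atan2(-0.2408, 0.6245) = -21.084°.
λ₂ = 46.490° − 21.084° = 25.41°.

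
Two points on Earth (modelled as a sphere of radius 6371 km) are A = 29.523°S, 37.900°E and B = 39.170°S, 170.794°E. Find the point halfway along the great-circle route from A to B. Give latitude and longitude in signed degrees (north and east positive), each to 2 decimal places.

-59.47°, 96.81°

The central angle between A and B is δ = 1.7193 rad.
With f = 0.5, the slerp weights are sin((1−f)δ)/sin δ = 0.7660 and sin(fδ)/sin δ = 0.7660.
Weighted sum of the unit vectors: (0.7660)·(0.6866,0.5345,-0.4928) + (0.7660)·(-0.7653,0.1240,-0.6316) = (-0.0603, 0.5045, -0.8613).
Converting back: φ = atan2(z, √(x²+y²)) = -59.47°, λ = atan2(y, x) = 96.81°.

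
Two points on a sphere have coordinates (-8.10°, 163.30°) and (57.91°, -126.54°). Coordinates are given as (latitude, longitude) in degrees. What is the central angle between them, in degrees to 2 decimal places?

With latitudes φ₁ = -8.100°, φ₂ = 57.910° and longitude difference Δλ = 70.160°:
Haversine: a = sin²(Δφ/2) + cos φ₁ cos φ₂ sin²(Δλ/2) = 0.2967 + (0.9900)(0.5313)(0.3303) = 0.47043.
Central angle c = 2·arcsin(√a) = 1.51163 rad.
So the angular separation is 86.61°.

86.61°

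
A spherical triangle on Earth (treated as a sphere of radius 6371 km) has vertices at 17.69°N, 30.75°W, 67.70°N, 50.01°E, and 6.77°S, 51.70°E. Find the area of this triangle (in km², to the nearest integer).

39859280 km²

Side lengths (central angles): a = 1.2999, b = 1.4822, c = 1.2247 rad; semiperimeter s = 2.0034.
By l'Huilier's theorem, tan(E/4) = √[tan(s/2) tan((s−a)/2) tan((s−b)/2) tan((s−c)/2)], giving spherical excess E = 0.9820 rad.
Area = E·R² = 0.9820 × (6371)² ≈ 39859280 km².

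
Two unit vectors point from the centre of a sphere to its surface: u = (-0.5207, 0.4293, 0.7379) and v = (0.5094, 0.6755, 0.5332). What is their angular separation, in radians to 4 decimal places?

u·v = 0.4182; |u| = 1.0000, |v| = 1.0000.
cos θ = (u·v)/(|u||v|) = 0.4182, so θ = 1.1393 rad.

1.1393 rad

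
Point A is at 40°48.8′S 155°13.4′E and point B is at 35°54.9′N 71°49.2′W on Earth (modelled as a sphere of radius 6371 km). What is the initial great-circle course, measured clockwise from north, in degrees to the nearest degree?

With φ₁ = -0.7123, φ₂ = 0.6268, Δλ = 2.3205 rad, the forward-azimuth formula gives
θ = atan2( sin Δλ cos φ₂ , cos φ₁ sin φ₂ − sin φ₁ cos φ₂ cos Δλ ) = atan2(0.5927, 0.0832) = 82.01°.
So the initial bearing is 82°.

82°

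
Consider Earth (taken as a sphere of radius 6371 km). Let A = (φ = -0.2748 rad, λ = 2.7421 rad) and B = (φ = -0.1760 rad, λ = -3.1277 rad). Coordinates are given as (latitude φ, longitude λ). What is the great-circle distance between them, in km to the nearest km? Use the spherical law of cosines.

2641 km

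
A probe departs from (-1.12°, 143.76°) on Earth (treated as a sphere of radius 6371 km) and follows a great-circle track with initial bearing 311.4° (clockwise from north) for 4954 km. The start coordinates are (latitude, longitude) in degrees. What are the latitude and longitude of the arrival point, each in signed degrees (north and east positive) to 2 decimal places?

Angular distance δ = d/R = 4954/6371 = 0.77759 rad; initial bearing θ = 5.4350 rad.
sin φ₂ = sin φ₁ cos δ + cos φ₁ sin δ cos θ = (-0.0195)(0.7126) + (0.9998)(0.7016)(0.6613) = 0.4499, so φ₂ = 26.74°.
Δλ = atan2(sin θ sin δ cos φ₁, cos δ − sin φ₁ sin φ₂) = atan2(-0.5261, 0.7214) = -36.105°.
λ₂ = 143.760° − 36.105° = 107.66°.

26.74°, 107.66°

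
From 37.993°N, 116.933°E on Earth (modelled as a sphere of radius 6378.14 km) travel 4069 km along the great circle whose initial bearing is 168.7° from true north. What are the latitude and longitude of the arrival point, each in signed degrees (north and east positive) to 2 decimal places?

Angular distance δ = d/R = 4069/6378.14 = 0.63796 rad; initial bearing θ = 2.9444 rad.
sin φ₂ = sin φ₁ cos δ + cos φ₁ sin δ cos θ = (0.6156)(0.8033) + (0.7881)(0.5956)(-0.9806) = 0.0342, so φ₂ = 1.96°.
Δλ = atan2(sin θ sin δ cos φ₁, cos δ − sin φ₁ sin φ₂) = atan2(0.0920, 0.7822) = 6.705°.
λ₂ = 116.933° + 6.705° = 123.64°.

1.96°, 123.64°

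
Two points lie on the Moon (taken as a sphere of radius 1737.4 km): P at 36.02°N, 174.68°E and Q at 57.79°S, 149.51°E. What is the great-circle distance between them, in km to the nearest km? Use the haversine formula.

In radians: φ₁ = 0.6287, φ₂ = -1.0086, Δλ = -25.170° = -0.4393 rad.
Haversine: a = sin²(Δφ/2) + cos φ₁ cos φ₂ sin²(Δλ/2) = 0.5332 + (0.8088)(0.5330)(0.0475) = 0.55369.
Central angle c = 2·arcsin(√a) = 1.67839 rad.
Distance = R·c = 1737.4 × 1.6784 ≈ 2916 km.

2916 km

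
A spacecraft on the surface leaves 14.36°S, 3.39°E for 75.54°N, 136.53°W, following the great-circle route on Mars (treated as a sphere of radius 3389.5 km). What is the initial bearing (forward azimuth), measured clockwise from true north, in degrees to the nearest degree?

With φ₁ = -0.2506, φ₂ = 1.3184, Δλ = -2.4421 rad, the forward-azimuth formula gives
θ = atan2( sin Δλ cos φ₂ , cos φ₁ sin φ₂ − sin φ₁ cos φ₂ cos Δλ ) = atan2(-0.1608, 0.8907) = -10.23°.
Adding 360° brings this into [0°, 360°): 350°.

350°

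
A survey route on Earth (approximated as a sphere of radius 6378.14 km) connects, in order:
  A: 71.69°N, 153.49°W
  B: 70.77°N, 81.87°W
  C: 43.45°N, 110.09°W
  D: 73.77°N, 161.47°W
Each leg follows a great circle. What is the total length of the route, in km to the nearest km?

Leg A→B: central angle 0.3790 rad, distance 2417.5 km.
Leg B→C: central angle 0.5355 rad, distance 3415.2 km.
Leg C→D: central angle 0.6649 rad, distance 4241.0 km.
Total: 2417.5 + 3415.2 + 4241.0 ≈ 10074 km.

10074 km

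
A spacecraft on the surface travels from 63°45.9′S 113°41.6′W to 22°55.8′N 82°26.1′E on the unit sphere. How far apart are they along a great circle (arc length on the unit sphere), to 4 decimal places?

2.4047

Let φ₁ = -1.1129 rad, φ₂ = 0.4002 rad, and Δλ = -2.8601 rad.
cos c = sin φ₁ sin φ₂ + cos φ₁ cos φ₂ cos Δλ = (-0.8970)(0.3896) + (0.4421)(0.9210)(-0.9606) = -0.74057,
so c = arccos(-0.74057) = 2.40472 rad.
On the unit sphere the arc length equals the central angle: 2.4047.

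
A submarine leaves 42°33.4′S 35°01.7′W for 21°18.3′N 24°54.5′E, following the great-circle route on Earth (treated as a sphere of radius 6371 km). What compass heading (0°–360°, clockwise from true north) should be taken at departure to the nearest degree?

54°

Δλ = 59.937° = 1.0461 rad.
y = sin Δλ · cos φ₂ = (0.8655)(0.9317) = 0.8063
x = cos φ₁ sin φ₂ − sin φ₁ cos φ₂ cos Δλ = (0.7366)(0.3633) − (-0.6763)(0.9317)(0.5010) = 0.5833
θ = atan2(y, x) = 54.12°, so the bearing is 54°.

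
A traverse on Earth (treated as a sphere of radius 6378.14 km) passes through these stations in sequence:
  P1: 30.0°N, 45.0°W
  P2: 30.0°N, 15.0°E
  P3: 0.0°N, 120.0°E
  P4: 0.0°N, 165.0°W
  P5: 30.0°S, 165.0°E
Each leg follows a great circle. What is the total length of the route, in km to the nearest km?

Leg P1→P2: central angle 0.8957 rad, distance 5712.7 km.
Leg P2→P3: central angle 1.7969 rad, distance 11460.6 km.
Leg P3→P4: central angle 1.3090 rad, distance 8349.0 km.
Leg P4→P5: central angle 0.7227 rad, distance 4609.7 km.
Total: 5712.7 + 11460.6 + 8349.0 + 4609.7 ≈ 30132 km.

30132 km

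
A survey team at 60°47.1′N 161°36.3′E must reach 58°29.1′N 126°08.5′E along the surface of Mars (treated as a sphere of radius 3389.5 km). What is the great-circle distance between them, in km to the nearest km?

1056 km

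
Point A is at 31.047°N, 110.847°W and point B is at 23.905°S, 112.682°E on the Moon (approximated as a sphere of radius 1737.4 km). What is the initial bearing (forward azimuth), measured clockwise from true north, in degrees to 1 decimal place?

With φ₁ = 0.5419, φ₂ = -0.4172, Δλ = -2.3819 rad, the forward-azimuth formula gives
θ = atan2( sin Δλ cos φ₂ , cos φ₁ sin φ₂ − sin φ₁ cos φ₂ cos Δλ ) = atan2(-0.6296, -0.0053) = -90.48°.
Adding 360° brings this into [0°, 360°): 269.5°.

269.5°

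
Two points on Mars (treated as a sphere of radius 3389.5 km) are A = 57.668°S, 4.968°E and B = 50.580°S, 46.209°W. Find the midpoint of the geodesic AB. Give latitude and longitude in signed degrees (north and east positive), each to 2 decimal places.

Central angle δ = 0.5243 rad. Interpolating on the sphere with fraction f = 0.5:
P = [sin((1−f)δ)·A + sin(fδ)·B] / sin δ = 0.5177·A + 0.5177·B in Cartesian coordinates,
giving P = (0.5033, -0.2133, -0.8374), i.e. latitude -56.86°, longitude -22.97°.

-56.86°, -22.97°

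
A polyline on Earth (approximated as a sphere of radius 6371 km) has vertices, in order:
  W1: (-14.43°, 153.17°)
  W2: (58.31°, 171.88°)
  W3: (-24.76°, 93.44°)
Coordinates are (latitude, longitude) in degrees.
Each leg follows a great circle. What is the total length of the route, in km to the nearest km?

Leg W1→W2: central angle 1.2976 rad, distance 8266.9 km.
Leg W2→W3: central angle 1.8346 rad, distance 11688.4 km.
Total: 8266.9 + 11688.4 ≈ 19955 km.

19955 km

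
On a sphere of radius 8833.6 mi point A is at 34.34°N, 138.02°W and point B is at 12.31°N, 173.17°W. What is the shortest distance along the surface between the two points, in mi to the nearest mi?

Let φ₁ = 0.5993 rad, φ₂ = 0.2149 rad, and Δλ = -0.6135 rad.
cos c = sin φ₁ sin φ₂ + cos φ₁ cos φ₂ cos Δλ = (0.5641)(0.2132) + (0.8257)(0.9770)(0.8176) = 0.77988,
so c = arccos(0.77988) = 0.67632 rad.
Distance = R·c = 8833.6 × 0.6763 ≈ 5974 mi.

5974 mi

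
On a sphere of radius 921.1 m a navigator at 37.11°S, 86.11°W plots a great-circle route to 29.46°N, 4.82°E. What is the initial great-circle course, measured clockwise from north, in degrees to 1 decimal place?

With φ₁ = -0.6477, φ₂ = 0.5142, Δλ = 1.5870 rad, the forward-azimuth formula gives
θ = atan2( sin Δλ cos φ₂ , cos φ₁ sin φ₂ − sin φ₁ cos φ₂ cos Δλ ) = atan2(0.8706, 0.3837) = 66.22°.
So the initial bearing is 66.2°.

66.2°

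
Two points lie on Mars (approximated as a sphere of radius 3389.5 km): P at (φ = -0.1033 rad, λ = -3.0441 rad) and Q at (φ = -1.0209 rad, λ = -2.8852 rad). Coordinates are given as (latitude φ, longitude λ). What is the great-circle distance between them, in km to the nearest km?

3138 km

With latitudes φ₁ = -5.919°, φ₂ = -58.493° and longitude difference Δλ = 9.104°:
cos c = sin φ₁ sin φ₂ + cos φ₁ cos φ₂ cos Δλ = (-0.1031)(-0.8526) + (0.9947)(0.5226)(0.9874) = 0.60118,
so c = arccos(0.60118) = 0.92582 rad.
Distance = R·c = 3389.5 × 0.9258 ≈ 3138 km.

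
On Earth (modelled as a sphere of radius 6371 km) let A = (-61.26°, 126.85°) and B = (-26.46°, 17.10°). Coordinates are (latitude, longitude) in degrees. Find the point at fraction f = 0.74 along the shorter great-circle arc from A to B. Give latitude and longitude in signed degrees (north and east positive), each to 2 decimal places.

-43.35°, 29.60°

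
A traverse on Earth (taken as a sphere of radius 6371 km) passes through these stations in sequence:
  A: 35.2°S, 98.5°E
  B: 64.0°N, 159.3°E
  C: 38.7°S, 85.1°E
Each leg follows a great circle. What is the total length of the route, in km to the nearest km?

25357 km

Leg A→B: central angle 1.9213 rad, distance 12240.4 km.
Leg B→C: central angle 2.0587 rad, distance 13116.2 km.
Total: 12240.4 + 13116.2 ≈ 25357 km.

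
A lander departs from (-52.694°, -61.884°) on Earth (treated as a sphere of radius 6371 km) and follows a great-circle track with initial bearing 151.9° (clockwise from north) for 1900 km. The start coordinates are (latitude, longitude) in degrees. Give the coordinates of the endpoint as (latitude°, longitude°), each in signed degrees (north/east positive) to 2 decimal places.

Angular distance δ = d/R = 1900/6371 = 0.29823 rad; initial bearing θ = 2.6512 rad.
sin φ₂ = sin φ₁ cos δ + cos φ₁ sin δ cos θ = (-0.7954)(0.9559) + (0.6061)(0.2938)(-0.8821) = -0.9174, so φ₂ = -66.55°.
Δλ = atan2(sin θ sin δ cos φ₁, cos δ − sin φ₁ sin φ₂) = atan2(0.0839, 0.2262) = 20.349°.
λ₂ = -61.884° + 20.349° = -41.54°.

-66.55°, -41.54°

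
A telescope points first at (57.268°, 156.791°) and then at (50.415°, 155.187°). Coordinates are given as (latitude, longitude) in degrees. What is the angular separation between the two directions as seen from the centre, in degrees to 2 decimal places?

Let φ₁ = 0.9995 rad, φ₂ = 0.8799 rad, and Δλ = -0.0280 rad.
Haversine: a = sin²(Δφ/2) + cos φ₁ cos φ₂ sin²(Δλ/2) = 0.0036 + (0.5407)(0.6372)(0.0002) = 0.00364.
Central angle c = 2·arcsin(√a) = 0.12073 rad.
So the angular separation is 6.92°.

6.92°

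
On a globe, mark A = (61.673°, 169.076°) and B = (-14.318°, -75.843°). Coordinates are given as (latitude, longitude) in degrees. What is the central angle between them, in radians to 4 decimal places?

With latitudes φ₁ = 61.673°, φ₂ = -14.318° and longitude difference Δλ = 115.081°:
cos c = sin φ₁ sin φ₂ + cos φ₁ cos φ₂ cos Δλ = (0.8803)(-0.2473) + (0.4745)(0.9689)(-0.4239) = -0.41258,
so c = arccos(-0.41258) = 1.99608 rad.
So the angular separation is 1.9961 rad.

1.9961 rad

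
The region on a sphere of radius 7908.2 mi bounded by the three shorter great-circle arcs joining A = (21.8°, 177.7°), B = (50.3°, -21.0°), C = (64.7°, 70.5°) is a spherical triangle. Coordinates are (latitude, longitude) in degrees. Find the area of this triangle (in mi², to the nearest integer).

Side lengths (central angles): a = 0.8114, b = 1.3506, c = 1.8505 rad; semiperimeter s = 2.0063.
By l'Huilier's theorem, tan(E/4) = √[tan(s/2) tan((s−a)/2) tan((s−b)/2) tan((s−c)/2)], giving spherical excess E = 0.6669 rad.
Area = E·R² = 0.6669 × (7908.2)² ≈ 41708091 mi².

41708091 mi²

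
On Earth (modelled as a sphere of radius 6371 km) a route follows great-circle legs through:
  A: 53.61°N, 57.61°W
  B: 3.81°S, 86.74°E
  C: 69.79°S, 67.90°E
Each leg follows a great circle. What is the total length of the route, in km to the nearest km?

21065 km

Leg A→B: central angle 2.1347 rad, distance 13600.4 km.
Leg B→C: central angle 1.1717 rad, distance 7464.9 km.
Total: 13600.4 + 7464.9 ≈ 21065 km.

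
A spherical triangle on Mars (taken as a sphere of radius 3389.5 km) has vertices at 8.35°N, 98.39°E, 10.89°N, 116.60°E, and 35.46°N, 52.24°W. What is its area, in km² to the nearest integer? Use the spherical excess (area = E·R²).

Side lengths (central angles): a = 2.3119, b = 2.2371, c = 0.3164 rad; semiperimeter s = 2.4327.
By l'Huilier's theorem, tan(E/4) = √[tan(s/2) tan((s−a)/2) tan((s−b)/2) tan((s−c)/2)], giving spherical excess E = 0.6688 rad.
Area = E·R² = 0.6688 × (3389.5)² ≈ 7683542 km².

7683542 km²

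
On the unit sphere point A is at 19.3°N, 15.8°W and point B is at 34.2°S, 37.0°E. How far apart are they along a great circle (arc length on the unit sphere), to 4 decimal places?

With latitudes φ₁ = 19.300°, φ₂ = -34.200° and longitude difference Δλ = 52.800°:
cos c = sin φ₁ sin φ₂ + cos φ₁ cos φ₂ cos Δλ = (0.3305)(-0.5621) + (0.9438)(0.8271)(0.6046) = 0.28617,
so c = arccos(0.28617) = 1.28057 rad.
On the unit sphere the arc length equals the central angle: 1.2806.

1.2806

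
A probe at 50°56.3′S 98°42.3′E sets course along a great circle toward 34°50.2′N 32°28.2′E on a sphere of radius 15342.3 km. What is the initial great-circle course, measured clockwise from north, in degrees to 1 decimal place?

309.4°

Δλ = -66.235° = -1.1560 rad.
y = sin Δλ · cos φ₂ = (-0.9152)(0.8208) = -0.7512
x = cos φ₁ sin φ₂ − sin φ₁ cos φ₂ cos Δλ = (0.6302)(0.5712) − (-0.7765)(0.8208)(0.4030) = 0.6168
θ = atan2(y, x) = -50.61°; adding 360° gives 309.4°.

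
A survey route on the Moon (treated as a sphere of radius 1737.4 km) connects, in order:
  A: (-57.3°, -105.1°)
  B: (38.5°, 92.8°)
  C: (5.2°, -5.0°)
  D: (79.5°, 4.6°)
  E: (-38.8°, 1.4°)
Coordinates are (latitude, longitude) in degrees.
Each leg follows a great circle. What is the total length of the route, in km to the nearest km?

13447 km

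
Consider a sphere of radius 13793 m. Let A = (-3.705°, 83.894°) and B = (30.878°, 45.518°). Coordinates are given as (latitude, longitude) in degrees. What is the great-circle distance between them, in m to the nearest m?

12118 m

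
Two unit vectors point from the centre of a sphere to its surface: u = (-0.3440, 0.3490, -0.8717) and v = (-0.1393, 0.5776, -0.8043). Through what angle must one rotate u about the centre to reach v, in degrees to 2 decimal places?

18.08°

u·v = 0.9506; |u| = 1.0000, |v| = 1.0000.
cos θ = (u·v)/(|u||v|) = 0.9506, so θ = 18.08°.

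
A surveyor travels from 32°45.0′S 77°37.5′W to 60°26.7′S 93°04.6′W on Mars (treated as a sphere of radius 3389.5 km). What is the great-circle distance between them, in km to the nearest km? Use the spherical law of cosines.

1745 km

Let φ₁ = -0.5716 rad, φ₂ = -1.0550 rad, and Δλ = -0.2697 rad.
cos c = sin φ₁ sin φ₂ + cos φ₁ cos φ₂ cos Δλ = (-0.5410)(-0.8699) + (0.8410)(0.4933)(0.9639) = 0.87044,
so c = arccos(0.87044) = 0.51470 rad.
Distance = R·c = 3389.5 × 0.5147 ≈ 1745 km.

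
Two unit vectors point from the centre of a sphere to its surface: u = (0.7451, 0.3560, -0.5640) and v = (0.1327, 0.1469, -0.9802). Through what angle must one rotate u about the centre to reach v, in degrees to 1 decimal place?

u·v = 0.7040; |u| = 1.0000, |v| = 1.0000.
cos θ = (u·v)/(|u||v|) = 0.7040, so θ = 45.3°.

45.3°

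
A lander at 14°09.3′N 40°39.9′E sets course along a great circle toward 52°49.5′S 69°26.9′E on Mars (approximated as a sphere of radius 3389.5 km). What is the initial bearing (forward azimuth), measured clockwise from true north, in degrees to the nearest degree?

162°

Δλ = 28.783° = 0.5024 rad.
y = sin Δλ · cos φ₂ = (0.4815)(0.6043) = 0.2909
x = cos φ₁ sin φ₂ − sin φ₁ cos φ₂ cos Δλ = (0.9696)(-0.7968) − (0.2445)(0.6043)(0.8764) = -0.9021
θ = atan2(y, x) = 162.12°, so the bearing is 162°.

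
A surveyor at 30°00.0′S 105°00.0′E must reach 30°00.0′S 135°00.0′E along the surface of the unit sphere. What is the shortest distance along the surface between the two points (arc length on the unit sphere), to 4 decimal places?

0.4521

In radians: φ₁ = -0.5236, φ₂ = -0.5236, Δλ = 30.000° = 0.5236 rad.
Haversine: a = sin²(Δφ/2) + cos φ₁ cos φ₂ sin²(Δλ/2) = 0.0000 + (0.8660)(0.8660)(0.0670) = 0.05024.
Central angle c = 2·arcsin(√a) = 0.45213 rad.
On the unit sphere the arc length equals the central angle: 0.4521.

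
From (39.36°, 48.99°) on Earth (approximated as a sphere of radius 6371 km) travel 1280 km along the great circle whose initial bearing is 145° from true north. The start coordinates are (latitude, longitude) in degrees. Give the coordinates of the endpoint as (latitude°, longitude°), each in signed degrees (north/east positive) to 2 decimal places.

29.67°, 56.56°

Angular distance δ = d/R = 1280/6371 = 0.20091 rad; initial bearing θ = 2.5307 rad.
sin φ₂ = sin φ₁ cos δ + cos φ₁ sin δ cos θ = (0.6342)(0.9799) + (0.7732)(0.1996)(-0.8192) = 0.4950, so φ₂ = 29.67°.
Δλ = atan2(sin θ sin δ cos φ₁, cos δ − sin φ₁ sin φ₂) = atan2(0.0885, 0.6659) = 7.570°.
λ₂ = 48.990° + 7.570° = 56.56°.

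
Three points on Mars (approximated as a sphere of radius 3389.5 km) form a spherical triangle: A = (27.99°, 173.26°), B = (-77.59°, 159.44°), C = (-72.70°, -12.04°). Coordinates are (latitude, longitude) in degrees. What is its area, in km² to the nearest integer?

Side lengths (central angles): a = 0.5171, b = 2.3597, c = 1.8484 rad; semiperimeter s = 2.3626.
By l'Huilier's theorem, tan(E/4) = √[tan(s/2) tan((s−a)/2) tan((s−b)/2) tan((s−c)/2)], giving spherical excess E = 0.1410 rad.
Area = E·R² = 0.1410 × (3389.5)² ≈ 1619526 km².

1619526 km²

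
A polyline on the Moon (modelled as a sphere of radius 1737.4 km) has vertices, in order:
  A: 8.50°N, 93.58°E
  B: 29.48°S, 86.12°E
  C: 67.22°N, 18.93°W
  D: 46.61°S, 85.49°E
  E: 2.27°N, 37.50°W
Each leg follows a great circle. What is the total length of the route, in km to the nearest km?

12511 km

Leg A→B: central angle 0.6746 rad, distance 1172.1 km.
Leg B→C: central angle 2.1427 rad, distance 3722.8 km.
Leg C→D: central angle 2.3983 rad, distance 4166.8 km.
Leg D→E: central angle 1.9851 rad, distance 3448.9 km.
Total: 1172.1 + 3722.8 + 4166.8 + 3448.9 ≈ 12511 km.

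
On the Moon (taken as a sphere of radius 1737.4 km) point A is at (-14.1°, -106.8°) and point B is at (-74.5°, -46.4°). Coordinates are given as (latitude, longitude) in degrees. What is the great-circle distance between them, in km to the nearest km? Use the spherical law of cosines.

2084 km

With latitudes φ₁ = -14.100°, φ₂ = -74.500° and longitude difference Δλ = 60.400°:
cos c = sin φ₁ sin φ₂ + cos φ₁ cos φ₂ cos Δλ = (-0.2436)(-0.9636) + (0.9699)(0.2672)(0.4939) = 0.36278,
so c = arccos(0.36278) = 1.19955 rad.
Distance = R·c = 1737.4 × 1.1995 ≈ 2084 km.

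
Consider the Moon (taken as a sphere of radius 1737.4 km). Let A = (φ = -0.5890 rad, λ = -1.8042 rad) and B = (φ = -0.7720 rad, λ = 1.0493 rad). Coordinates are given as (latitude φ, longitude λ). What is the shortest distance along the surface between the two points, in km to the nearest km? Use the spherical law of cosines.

In radians: φ₁ = -0.5890, φ₂ = -0.7720, Δλ = 163.494° = 2.8535 rad.
cos c = sin φ₁ sin φ₂ + cos φ₁ cos φ₂ cos Δλ = (-0.5555)(-0.6976) + (0.8315)(0.7165)(-0.9588) = -0.18371,
so c = arccos(-0.18371) = 1.75555 rad.
Distance = R·c = 1737.4 × 1.7556 ≈ 3050 km.

3050 km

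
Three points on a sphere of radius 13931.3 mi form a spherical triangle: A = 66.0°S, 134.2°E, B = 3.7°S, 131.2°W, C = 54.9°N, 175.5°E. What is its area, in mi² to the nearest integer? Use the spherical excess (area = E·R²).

Side lengths (central angles): a = 1.2764, b = 2.1794, c = 1.5444 rad; semiperimeter s = 2.5001.
By l'Huilier's theorem, tan(E/4) = √[tan(s/2) tan((s−a)/2) tan((s−b)/2) tan((s−c)/2)], giving spherical excess E = 1.5926 rad.
Area = E·R² = 1.5926 × (13931.3)² ≈ 309100874 mi².

309100874 mi²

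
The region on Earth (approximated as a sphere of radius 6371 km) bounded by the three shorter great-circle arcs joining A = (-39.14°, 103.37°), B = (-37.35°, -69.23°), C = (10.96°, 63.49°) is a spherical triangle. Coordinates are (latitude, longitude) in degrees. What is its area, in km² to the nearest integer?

69028136 km²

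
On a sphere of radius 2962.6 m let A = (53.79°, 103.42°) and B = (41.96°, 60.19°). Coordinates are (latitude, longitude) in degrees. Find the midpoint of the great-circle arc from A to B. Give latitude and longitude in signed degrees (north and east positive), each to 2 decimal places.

Central angle δ = 0.5364 rad. Interpolating on the sphere with fraction f = 0.5:
P = [sin((1−f)δ)·A + sin(fδ)·B] / sin δ = 0.5185·A + 0.5185·B in Cartesian coordinates,
giving P = (0.1206, 0.6325, 0.7651), i.e. latitude 49.91°, longitude 79.21°.

49.91°, 79.21°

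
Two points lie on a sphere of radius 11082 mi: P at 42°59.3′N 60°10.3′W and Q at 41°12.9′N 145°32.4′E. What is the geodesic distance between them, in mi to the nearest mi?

17923 mi

In radians: φ₁ = 0.7503, φ₂ = 0.7193, Δλ = -154.288° = -2.6928 rad.
cos c = sin φ₁ sin φ₂ + cos φ₁ cos φ₂ cos Δλ = (0.6818)(0.6589) + (0.7315)(0.7522)(-0.9010) = -0.04652,
so c = arccos(-0.04652) = 1.61733 rad.
Distance = R·c = 11082 × 1.6173 ≈ 17923 mi.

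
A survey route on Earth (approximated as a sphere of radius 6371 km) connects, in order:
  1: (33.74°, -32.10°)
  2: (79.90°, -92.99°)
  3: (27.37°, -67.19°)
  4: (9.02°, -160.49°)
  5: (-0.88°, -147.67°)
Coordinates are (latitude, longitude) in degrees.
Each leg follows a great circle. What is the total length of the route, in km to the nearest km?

Leg 1→2: central angle 0.9049 rad, distance 5765.1 km.
Leg 2→3: central angle 0.9362 rad, distance 5964.8 km.
Leg 3→4: central angle 1.5492 rad, distance 9870.0 km.
Leg 4→5: central angle 0.2820 rad, distance 1796.8 km.
Total: 5765.1 + 5964.8 + 9870.0 + 1796.8 ≈ 23397 km.

23397 km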